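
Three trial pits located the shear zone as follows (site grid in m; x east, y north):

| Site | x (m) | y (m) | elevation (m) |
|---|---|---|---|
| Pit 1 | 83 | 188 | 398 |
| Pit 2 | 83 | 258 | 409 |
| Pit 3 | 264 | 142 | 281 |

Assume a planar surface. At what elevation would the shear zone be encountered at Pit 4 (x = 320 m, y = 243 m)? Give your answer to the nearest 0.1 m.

Let the plane be z = a·x + b·y + c.
Pit 2−Pit 1: 0a + 70b = 11;  Pit 3−Pit 1: 181a − 46b = −117.
Solving gives a = −0.60647, b = 0.15714.
Then c = 398 − a·83 − b·188 = 418.79.
At (320, 243): z = −194.1 + 38.2 + 418.79 = 262.9 m.

262.9 m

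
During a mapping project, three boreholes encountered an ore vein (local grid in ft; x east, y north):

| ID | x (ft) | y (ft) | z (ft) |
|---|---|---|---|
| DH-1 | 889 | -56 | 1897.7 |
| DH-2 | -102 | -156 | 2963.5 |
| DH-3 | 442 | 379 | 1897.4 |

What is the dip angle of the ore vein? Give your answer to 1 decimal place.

54.4°

Let the plane be z = a·x + b·y + c.
DH-2−DH-1: −991a − 100b = 1065.8;  DH-3−DH-1: −447a + 435b = −0.3.
Solving gives a = −0.97437, b = −1.00194.
Gradient magnitude |∇z| = √(a² + b²) = √(0.94941 + 1.00389) = 1.39760.
True dip = arctan(1.39760) = 54.4°, dipping toward NE (azimuth ≈ 044°).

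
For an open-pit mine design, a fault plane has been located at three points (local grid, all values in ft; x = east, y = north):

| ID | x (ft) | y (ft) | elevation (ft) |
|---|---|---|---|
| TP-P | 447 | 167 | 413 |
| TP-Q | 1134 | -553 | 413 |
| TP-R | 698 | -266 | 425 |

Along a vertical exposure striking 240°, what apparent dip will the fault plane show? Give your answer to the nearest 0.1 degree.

5.7°

Two edge vectors: TP-P→TP-Q = (687, -720, 0), TP-P→TP-R = (251, -433, 12).
Normal n = (TP-P→TP-Q) × (TP-P→TP-R) = (-8640, -8244, -116751).
So ∂z/∂x = −n_x/n_z = −0.07400 and ∂z/∂y = −n_y/n_z = −0.07061.
Unit vector along 240° is (sin 240°, cos 240°) = (-0.8660, -0.5000).
Slope in that direction = a·(-0.8660) + b·(-0.5000) = 0.09939.
Apparent dip = arctan|0.09939| = 5.7° (true dip is 5.8°, so apparent ≤ true as expected).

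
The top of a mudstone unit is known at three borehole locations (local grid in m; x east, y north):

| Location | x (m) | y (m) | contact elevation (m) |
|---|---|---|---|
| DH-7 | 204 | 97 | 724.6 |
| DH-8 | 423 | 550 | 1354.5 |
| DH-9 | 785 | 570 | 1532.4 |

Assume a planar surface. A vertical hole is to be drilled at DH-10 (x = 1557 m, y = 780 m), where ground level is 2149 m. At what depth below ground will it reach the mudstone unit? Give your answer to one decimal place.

39.0 m

Two edge vectors: DH-7→DH-8 = (219, 453, 629.9), DH-7→DH-9 = (581, 473, 807.8).
Normal n = (DH-7→DH-8) × (DH-7→DH-9) = (67990.7, 189063.7, -159606).
So ∂z/∂x = −n_x/n_z = 0.425991 and ∂z/∂y = −n_y/n_z = 1.184565.
Intercept c from DH-7: 724.6 − 86.90 − 114.90 = 522.80.
At (1557, 780): z_contact = 663.27 + 923.96 + 522.80 = 2110.02 m.
Depth below ground = 2149 − 2110.02 = 39.0 m.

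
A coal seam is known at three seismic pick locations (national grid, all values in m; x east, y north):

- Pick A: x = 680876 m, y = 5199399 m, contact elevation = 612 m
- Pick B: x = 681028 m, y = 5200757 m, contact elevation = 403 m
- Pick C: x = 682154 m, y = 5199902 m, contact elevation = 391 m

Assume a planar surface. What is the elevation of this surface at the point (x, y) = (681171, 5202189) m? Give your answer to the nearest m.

Let the plane be z = a·x + b·y + c.
Pick B−Pick A: 152a + 1358b = −209;  Pick C−Pick A: 1278a + 503b = −221.
Solving gives a = −0.11753044, b = −0.14074770.
Then c = 612 − a·680876 − b·5199399 = 812439.09.
At (681171, 5202189): z = −80058.3 − 732196.1 + 812439.09 = 184.6 m.

185 m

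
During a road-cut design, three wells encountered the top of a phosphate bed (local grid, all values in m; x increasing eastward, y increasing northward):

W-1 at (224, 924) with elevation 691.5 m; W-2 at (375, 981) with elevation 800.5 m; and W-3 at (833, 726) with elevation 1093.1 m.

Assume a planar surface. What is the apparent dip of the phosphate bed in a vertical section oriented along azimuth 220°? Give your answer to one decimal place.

Two edge vectors: W-1→W-2 = (151, 57, 109), W-1→W-3 = (609, -198, 401.6).
Normal n = (W-1→W-2) × (W-1→W-3) = (44473.2, 5739.4, -64611).
So ∂z/∂x = −n_x/n_z = 0.68832 and ∂z/∂y = −n_y/n_z = 0.08883.
Unit vector along 220° is (sin 220°, cos 220°) = (-0.6428, -0.7660).
Slope in that direction = a·(-0.6428) + b·(-0.7660) = −0.51049.
Apparent dip = arctan|0.51049| = 27.0° (true dip is 34.8°, so apparent ≤ true as expected).

27.0°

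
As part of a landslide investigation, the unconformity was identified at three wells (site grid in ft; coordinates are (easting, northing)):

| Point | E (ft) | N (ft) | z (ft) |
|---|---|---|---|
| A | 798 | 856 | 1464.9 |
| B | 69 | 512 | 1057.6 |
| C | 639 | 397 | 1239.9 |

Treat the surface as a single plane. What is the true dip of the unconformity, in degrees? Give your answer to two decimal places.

Let the plane be z = a·E + b·N + c.
B−A: −729a − 344b = −407.3;  C−A: −159a − 459b = −225.
Solving gives a = 0.39137, b = 0.35462.
Gradient magnitude |∇z| = √(a² + b²) = √(0.15317 + 0.12576) = 0.52814.
True dip = arctan(0.52814) = 27.84°, dipping toward SW (azimuth ≈ 228°).

27.84°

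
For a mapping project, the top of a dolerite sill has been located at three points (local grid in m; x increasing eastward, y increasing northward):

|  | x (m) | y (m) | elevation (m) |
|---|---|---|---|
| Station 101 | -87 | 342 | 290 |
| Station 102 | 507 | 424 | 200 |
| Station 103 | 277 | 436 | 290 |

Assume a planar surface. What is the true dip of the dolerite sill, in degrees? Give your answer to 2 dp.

52.47°

Let the plane be z = a·x + b·y + c.
Station 102−Station 101: 594a + 82b = −90;  Station 103−Station 101: 364a + 94b = 0.
Solving gives a = −0.32553, b = 1.26058.
Gradient magnitude |∇z| = √(a² + b²) = √(0.10597 + 1.58907) = 1.30194.
True dip = arctan(1.30194) = 52.47°, dipping toward SSE (azimuth ≈ 166°).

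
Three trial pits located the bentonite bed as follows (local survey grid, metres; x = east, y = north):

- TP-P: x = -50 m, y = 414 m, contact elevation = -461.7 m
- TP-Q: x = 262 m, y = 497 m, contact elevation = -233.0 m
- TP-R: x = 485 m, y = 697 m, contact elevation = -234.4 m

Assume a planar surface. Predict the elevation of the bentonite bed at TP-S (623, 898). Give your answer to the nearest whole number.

Let the plane be z = a·x + b·y + c.
TP-Q−TP-P: 312a + 83b = 228.7;  TP-R−TP-P: 535a + 283b = 227.3.
Solving gives a = 1.04477, b = −1.17192.
Then c = -461.7 − a·-50 − b·414 = 75.72.
At (623, 898): z = 650.9 − 1052.4 + 75.72 = -325.8 m.

-326 m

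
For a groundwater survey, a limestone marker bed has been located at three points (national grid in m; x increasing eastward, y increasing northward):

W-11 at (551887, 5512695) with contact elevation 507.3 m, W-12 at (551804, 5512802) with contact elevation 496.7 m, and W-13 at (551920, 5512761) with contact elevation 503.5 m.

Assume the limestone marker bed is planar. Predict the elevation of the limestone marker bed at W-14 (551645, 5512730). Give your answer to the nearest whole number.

497 m

Two edge vectors: W-11→W-12 = (-83, 107, -10.6), W-11→W-13 = (33, 66, -3.8).
Normal n = (W-11→W-12) × (W-11→W-13) = (293, -665.2, -9009).
So ∂z/∂x = −n_x/n_z = 0.03252303 and ∂z/∂y = −n_y/n_z = −0.07383727.
Intercept c from W-11: 507.3 − 17949.04 + 407042.37 = 389600.63.
At (551645, 5512730): z = 17941.2 − 407045.0 + 389600.63 = 496.8 m.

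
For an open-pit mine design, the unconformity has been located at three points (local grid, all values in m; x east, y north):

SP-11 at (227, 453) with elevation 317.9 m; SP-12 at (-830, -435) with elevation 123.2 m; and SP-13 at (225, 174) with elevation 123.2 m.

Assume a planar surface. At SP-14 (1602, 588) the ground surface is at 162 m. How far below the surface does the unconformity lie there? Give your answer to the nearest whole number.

Let the plane be z = a·x + b·y + c.
SP-12−SP-11: −1057a − 888b = −194.7;  SP-13−SP-11: −2a − 279b = −194.7.
Solving gives a = −0.40451, b = 0.70075.
Then c = 317.9 − a·227 − b·453 = 92.28.
At (1602, 588): z_contact = −648.0 + 412.0 + 92.28 = -143.7 m.
Depth below ground = 162 − (-143.7) = 306 m.

306 m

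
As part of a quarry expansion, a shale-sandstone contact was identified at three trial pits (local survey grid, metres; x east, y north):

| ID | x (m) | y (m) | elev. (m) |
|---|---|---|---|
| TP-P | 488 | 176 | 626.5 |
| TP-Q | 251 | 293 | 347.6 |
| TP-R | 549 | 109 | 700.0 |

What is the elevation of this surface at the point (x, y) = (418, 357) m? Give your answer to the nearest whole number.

537 m

Let the plane be z = a·x + b·y + c.
TP-Q−TP-P: −237a + 117b = −278.9;  TP-R−TP-P: 61a − 67b = 73.5.
Solving gives a = 1.15383, b = −0.04651.
Then c = 626.5 − a·488 − b·176 = 71.62.
At (418, 357): z = 482.3 − 16.6 + 71.62 = 537.3 m.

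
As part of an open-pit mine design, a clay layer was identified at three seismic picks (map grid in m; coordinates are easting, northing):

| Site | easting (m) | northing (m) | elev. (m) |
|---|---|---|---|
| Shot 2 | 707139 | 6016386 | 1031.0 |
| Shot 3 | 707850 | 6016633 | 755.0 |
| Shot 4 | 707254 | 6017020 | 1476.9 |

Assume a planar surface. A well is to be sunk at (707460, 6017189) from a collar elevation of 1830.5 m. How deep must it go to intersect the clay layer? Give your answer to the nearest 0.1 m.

353.1 m

Let the plane be z = a·easting + b·northing + c.
Shot 3−Shot 2: 711a + 247b = −276;  Shot 4−Shot 2: 115a + 634b = 445.9.
Solving gives a = −0.675052620, b = 0.825758756.
Then c = 1031 − a·707139 − b·6016386 = −4489696.38.
At (707460, 6017189): z_contact = −477572.73 + 4968746.50 − 4489696.38 = 1477.39 m.
Depth below ground = 1830.5 − 1477.39 = 353.1 m.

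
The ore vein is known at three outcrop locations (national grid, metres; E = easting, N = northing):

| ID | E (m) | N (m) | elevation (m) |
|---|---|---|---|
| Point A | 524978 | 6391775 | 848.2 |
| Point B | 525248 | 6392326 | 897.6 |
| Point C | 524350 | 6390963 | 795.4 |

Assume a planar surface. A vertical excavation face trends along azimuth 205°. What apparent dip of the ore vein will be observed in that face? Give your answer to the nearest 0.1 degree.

4.8°

Let the plane be z = a·E + b·N + c.
Point B−Point A: 270a + 551b = 49.4;  Point C−Point A: −628a − 812b = −52.8.
Solving gives a = −0.08692, b = 0.13225.
Unit vector along 205° is (sin 205°, cos 205°) = (-0.4226, -0.9063).
Slope in that direction = a·(-0.4226) + b·(-0.9063) = −0.08312.
Apparent dip = arctan|0.08312| = 4.8° (true dip is 9.0°, so apparent ≤ true as expected).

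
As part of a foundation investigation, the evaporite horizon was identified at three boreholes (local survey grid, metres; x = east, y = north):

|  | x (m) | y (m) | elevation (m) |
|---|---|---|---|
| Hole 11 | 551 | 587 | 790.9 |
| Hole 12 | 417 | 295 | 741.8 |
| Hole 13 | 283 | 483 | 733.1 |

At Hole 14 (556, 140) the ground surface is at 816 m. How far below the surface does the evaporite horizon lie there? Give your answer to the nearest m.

62 m

Let the plane be z = a·x + b·y + c.
Hole 12−Hole 11: −134a − 292b = −49.1;  Hole 13−Hole 11: −268a − 104b = −57.8.
Solving gives a = 0.18301, b = 0.08417.
Then c = 790.9 − a·551 − b·587 = 640.66.
At (556, 140): z_contact = 101.8 + 11.8 + 640.66 = 754.2 m.
Depth below ground = 816 − 754.2 = 62 m.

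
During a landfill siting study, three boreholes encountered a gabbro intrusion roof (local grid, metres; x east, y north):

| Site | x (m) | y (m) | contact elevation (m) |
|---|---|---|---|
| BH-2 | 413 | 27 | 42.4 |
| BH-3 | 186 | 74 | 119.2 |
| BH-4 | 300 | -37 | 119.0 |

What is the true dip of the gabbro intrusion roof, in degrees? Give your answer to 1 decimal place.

31.5°

Two edge vectors: BH-2→BH-3 = (-227, 47, 76.8), BH-2→BH-4 = (-113, -64, 76.6).
Normal n = (BH-2→BH-3) × (BH-2→BH-4) = (8515.4, 8709.8, 19839).
So ∂z/∂x = −n_x/n_z = −0.42923 and ∂z/∂y = −n_y/n_z = −0.43902.
Gradient magnitude |∇z| = √(a² + b²) = √(0.18423 + 0.19274) = 0.61398.
True dip = arctan(0.61398) = 31.5°, dipping toward NE (azimuth ≈ 044°).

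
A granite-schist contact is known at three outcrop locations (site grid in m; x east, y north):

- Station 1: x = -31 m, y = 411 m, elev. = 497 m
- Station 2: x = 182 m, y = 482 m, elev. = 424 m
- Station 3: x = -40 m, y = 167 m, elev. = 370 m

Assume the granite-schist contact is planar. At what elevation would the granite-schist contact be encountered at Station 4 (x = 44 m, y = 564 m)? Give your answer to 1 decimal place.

Two edge vectors: Station 1→Station 2 = (213, 71, -73), Station 1→Station 3 = (-9, -244, -127).
Normal n = (Station 1→Station 2) × (Station 1→Station 3) = (-26829, 27708, -51333).
So ∂z/∂x = −n_x/n_z = −0.52265 and ∂z/∂y = −n_y/n_z = 0.53977.
Intercept c from Station 1: 497 − 16.20 − 221.85 = 258.95.
At (44, 564): z = −23.0 + 304.4 + 258.95 = 540.4 m.

540.4 m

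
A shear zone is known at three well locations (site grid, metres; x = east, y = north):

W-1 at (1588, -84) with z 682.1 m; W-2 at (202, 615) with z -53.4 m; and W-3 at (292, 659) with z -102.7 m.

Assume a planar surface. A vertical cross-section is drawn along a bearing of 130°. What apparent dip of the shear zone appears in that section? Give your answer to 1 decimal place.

34.4°

Two edge vectors: W-1→W-2 = (-1386, 699, -735.5), W-1→W-3 = (-1296, 743, -784.8).
Normal n = (W-1→W-2) × (W-1→W-3) = (-2098.7, -134524.8, -123894).
So ∂z/∂x = −n_x/n_z = −0.01694 and ∂z/∂y = −n_y/n_z = −1.08581.
Unit vector along 130° is (sin 130°, cos 130°) = (0.7660, -0.6428).
Slope in that direction = a·(0.7660) + b·(-0.6428) = 0.68497.
Apparent dip = arctan|0.68497| = 34.4° (true dip is 47.4°, so apparent ≤ true as expected).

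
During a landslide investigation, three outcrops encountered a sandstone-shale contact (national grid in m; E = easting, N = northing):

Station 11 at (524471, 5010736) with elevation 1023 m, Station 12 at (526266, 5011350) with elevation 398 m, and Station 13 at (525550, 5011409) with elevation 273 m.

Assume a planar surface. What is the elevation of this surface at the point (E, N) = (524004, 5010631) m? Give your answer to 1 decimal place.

Two edge vectors: Station 11→Station 12 = (1795, 614, -625), Station 11→Station 13 = (1079, 673, -750).
Normal n = (Station 11→Station 12) × (Station 11→Station 13) = (-39875, 671875, 545529).
So ∂z/∂E = −n_x/n_z = 0.073094189 and ∂z/∂N = −n_y/n_z = −1.231602720.
Intercept c from Station 11: 1023 − 38335.78 + 6171236.08 = 6133923.30.
At (524004, 5010631): z = 38301.6 − 6171106.8 + 6133923.30 = 1118.2 m.

1118.2 m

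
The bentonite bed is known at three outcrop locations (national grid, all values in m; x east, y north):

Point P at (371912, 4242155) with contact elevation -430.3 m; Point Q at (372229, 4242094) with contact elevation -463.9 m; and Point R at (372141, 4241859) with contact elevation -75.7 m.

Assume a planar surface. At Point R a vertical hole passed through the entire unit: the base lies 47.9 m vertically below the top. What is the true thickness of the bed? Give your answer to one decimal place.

25.9 m

Two edge vectors: Point P→Point Q = (317, -61, -33.6), Point P→Point R = (229, -296, 354.6).
Normal n = (Point P→Point Q) × (Point P→Point R) = (-31576.2, -120102.6, -79863).
So ∂z/∂x = −n_x/n_z = −0.39538 and ∂z/∂y = −n_y/n_z = −1.50386.
|∇z| = √(a²+b²) = 1.55496, so dip δ = arctan(1.55496) = 57.25°.
True thickness = vertical thickness × cos δ = 47.9 × cos 57.25° = 25.9 m.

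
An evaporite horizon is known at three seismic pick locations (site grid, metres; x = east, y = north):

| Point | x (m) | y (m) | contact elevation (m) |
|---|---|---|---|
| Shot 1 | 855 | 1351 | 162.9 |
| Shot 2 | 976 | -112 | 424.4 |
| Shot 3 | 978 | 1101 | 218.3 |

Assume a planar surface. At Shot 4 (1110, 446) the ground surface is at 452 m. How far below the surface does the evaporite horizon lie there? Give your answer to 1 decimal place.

108.5 m

Two edge vectors: Shot 1→Shot 2 = (121, -1463, 261.5), Shot 1→Shot 3 = (123, -250, 55.4).
Normal n = (Shot 1→Shot 2) × (Shot 1→Shot 3) = (-15675.2, 25461.1, 149699).
So ∂z/∂x = −n_x/n_z = 0.104711 and ∂z/∂y = −n_y/n_z = −0.170082.
Intercept c from Shot 1: 162.9 − 89.53 + 229.78 = 303.15.
At (1110, 446): z_contact = 116.23 − 75.86 + 303.15 = 343.53 m.
Depth below ground = 452 − 343.53 = 108.5 m.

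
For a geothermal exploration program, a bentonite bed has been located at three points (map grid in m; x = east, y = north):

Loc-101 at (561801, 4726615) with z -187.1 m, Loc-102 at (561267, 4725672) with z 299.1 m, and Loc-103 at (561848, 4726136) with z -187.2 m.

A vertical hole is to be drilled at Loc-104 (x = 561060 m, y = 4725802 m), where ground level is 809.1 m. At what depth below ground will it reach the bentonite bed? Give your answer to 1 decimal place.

Two edge vectors: Loc-101→Loc-102 = (-534, -943, 486.2), Loc-101→Loc-103 = (47, -479, -0.1).
Normal n = (Loc-101→Loc-102) × (Loc-101→Loc-103) = (232984.1, 22798, 300107).
So ∂z/∂x = −n_x/n_z = −0.776336773 and ∂z/∂y = −n_y/n_z = −0.075966239.
Intercept c from Loc-101: -187.1 + 436146.78 + 359063.16 = 795022.84.
At (561060, 4725802): z_contact = −435571.51 − 359001.40 + 795022.84 = 449.93 m.
Depth below ground = 809.1 − 449.93 = 359.2 m.

359.2 m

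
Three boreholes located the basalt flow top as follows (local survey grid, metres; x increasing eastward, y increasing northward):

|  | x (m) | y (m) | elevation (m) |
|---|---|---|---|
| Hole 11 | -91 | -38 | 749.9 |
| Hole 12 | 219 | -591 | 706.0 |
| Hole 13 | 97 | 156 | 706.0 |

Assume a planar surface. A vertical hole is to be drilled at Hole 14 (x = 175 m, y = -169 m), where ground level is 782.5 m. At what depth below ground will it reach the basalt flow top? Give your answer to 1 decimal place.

81.5 m

Let the plane be z = a·x + b·y + c.
Hole 12−Hole 11: 310a − 553b = −43.9;  Hole 13−Hole 11: 188a + 194b = −43.9.
Solving gives a = −0.19983, b = −0.03264.
Then c = 749.9 − a·-91 − b·-38 = 730.48.
At (175, -169): z_contact = −34.97 + 5.52 + 730.48 = 701.02 m.
Depth below ground = 782.5 − 701.02 = 81.5 m.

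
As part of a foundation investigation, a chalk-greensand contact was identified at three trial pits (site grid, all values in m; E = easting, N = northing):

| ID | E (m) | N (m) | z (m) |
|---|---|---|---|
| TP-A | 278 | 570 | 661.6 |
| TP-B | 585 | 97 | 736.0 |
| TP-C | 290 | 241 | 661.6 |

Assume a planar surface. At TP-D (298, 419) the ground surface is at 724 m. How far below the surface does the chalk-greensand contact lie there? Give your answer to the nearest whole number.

59 m

Two edge vectors: TP-A→TP-B = (307, -473, 74.4), TP-A→TP-C = (12, -329, 0).
Normal n = (TP-A→TP-B) × (TP-A→TP-C) = (24477.6, 892.8, -95327).
So ∂z/∂E = −n_x/n_z = 0.25678 and ∂z/∂N = −n_y/n_z = 0.00937.
Intercept c from TP-A: 661.6 − 71.38 − 5.34 = 584.88.
At (298, 419): z_contact = 76.5 + 3.9 + 584.88 = 665.3 m.
Depth below ground = 724 − 665.3 = 59 m.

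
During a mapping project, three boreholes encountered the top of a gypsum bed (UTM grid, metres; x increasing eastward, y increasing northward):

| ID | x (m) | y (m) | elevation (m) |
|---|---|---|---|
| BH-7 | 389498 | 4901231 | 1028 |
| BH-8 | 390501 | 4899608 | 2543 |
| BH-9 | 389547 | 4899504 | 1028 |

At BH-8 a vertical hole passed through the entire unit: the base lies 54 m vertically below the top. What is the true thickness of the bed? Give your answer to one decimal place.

Let the plane be z = a·x + b·y + c.
BH-8−BH-7: 1003a − 1623b = 1515;  BH-9−BH-7: 49a − 1727b = 0.
Solving gives a = 1.58315, b = 0.04492.
|∇z| = √(a²+b²) = 1.58379, so dip δ = arctan(1.58379) = 57.73°.
True thickness = vertical thickness × cos δ = 54 × cos 57.73° = 28.8 m.

28.8 m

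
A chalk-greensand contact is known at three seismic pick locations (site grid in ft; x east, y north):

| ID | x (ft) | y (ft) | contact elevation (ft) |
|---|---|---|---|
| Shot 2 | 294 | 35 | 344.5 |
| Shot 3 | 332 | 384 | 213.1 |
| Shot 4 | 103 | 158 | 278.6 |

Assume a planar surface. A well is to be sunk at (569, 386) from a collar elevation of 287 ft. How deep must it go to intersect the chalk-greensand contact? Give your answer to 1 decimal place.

52.0 ft

Two edge vectors: Shot 2→Shot 3 = (38, 349, -131.4), Shot 2→Shot 4 = (-191, 123, -65.9).
Normal n = (Shot 2→Shot 3) × (Shot 2→Shot 4) = (-6836.9, 27601.6, 71333).
So ∂z/∂x = −n_x/n_z = 0.09584 and ∂z/∂y = −n_y/n_z = −0.38694.
Intercept c from Shot 2: 344.5 − 28.18 + 13.54 = 329.86.
At (569, 386): z_contact = 54.54 − 149.36 + 329.86 = 235.04 ft.
Depth below ground = 287 − 235.04 = 52.0 ft.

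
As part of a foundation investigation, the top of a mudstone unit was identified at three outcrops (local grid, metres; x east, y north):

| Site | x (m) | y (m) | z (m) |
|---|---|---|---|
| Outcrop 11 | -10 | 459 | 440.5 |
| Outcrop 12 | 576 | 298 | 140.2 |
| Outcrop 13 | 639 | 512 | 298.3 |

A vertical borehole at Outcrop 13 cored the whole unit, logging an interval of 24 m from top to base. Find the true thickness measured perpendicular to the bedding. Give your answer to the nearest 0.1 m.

18.1 m

Two edge vectors: Outcrop 11→Outcrop 12 = (586, -161, -300.3), Outcrop 11→Outcrop 13 = (649, 53, -142.2).
Normal n = (Outcrop 11→Outcrop 12) × (Outcrop 11→Outcrop 13) = (38810.1, -111565.5, 135547).
So ∂z/∂x = −n_x/n_z = −0.28632 and ∂z/∂y = −n_y/n_z = 0.82308.
|∇z| = √(a²+b²) = 0.87146, so dip δ = arctan(0.87146) = 41.07°.
True thickness = vertical thickness × cos δ = 24 × cos 41.07° = 18.1 m.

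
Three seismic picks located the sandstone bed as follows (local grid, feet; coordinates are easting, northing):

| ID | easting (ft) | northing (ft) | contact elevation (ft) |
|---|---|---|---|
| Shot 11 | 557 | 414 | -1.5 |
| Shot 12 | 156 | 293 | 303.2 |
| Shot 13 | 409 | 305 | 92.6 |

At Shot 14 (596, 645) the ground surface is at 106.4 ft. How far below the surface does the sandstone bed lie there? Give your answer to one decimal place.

Two edge vectors: Shot 11→Shot 12 = (-401, -121, 304.7), Shot 11→Shot 13 = (-148, -109, 94.1).
Normal n = (Shot 11→Shot 12) × (Shot 11→Shot 13) = (21826.2, -7361.5, 25801).
So ∂z/∂easting = −n_x/n_z = −0.84594 and ∂z/∂northing = −n_y/n_z = 0.28532.
Intercept c from Shot 11: -1.5 + 471.19 − 118.12 = 351.57.
At (596, 645): z_contact = −504.18 + 184.03 + 351.57 = 31.42 ft.
Depth below ground = 106.4 − 31.42 = 75.0 ft.

75.0 ft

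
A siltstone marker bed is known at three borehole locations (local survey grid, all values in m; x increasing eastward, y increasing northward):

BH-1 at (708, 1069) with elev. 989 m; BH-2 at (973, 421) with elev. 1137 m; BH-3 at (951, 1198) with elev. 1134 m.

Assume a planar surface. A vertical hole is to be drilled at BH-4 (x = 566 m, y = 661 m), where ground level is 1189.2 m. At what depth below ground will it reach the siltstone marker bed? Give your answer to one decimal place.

289.2 m

Two edge vectors: BH-1→BH-2 = (265, -648, 148), BH-1→BH-3 = (243, 129, 145).
Normal n = (BH-1→BH-2) × (BH-1→BH-3) = (-113052, -2461, 191649).
So ∂z/∂x = −n_x/n_z = 0.589891 and ∂z/∂y = −n_y/n_z = 0.012841.
Intercept c from BH-1: 989 − 417.64 − 13.73 = 557.63.
At (566, 661): z_contact = 333.88 + 8.49 + 557.63 = 900.00 m.
Depth below ground = 1189.2 − 900.00 = 289.2 m.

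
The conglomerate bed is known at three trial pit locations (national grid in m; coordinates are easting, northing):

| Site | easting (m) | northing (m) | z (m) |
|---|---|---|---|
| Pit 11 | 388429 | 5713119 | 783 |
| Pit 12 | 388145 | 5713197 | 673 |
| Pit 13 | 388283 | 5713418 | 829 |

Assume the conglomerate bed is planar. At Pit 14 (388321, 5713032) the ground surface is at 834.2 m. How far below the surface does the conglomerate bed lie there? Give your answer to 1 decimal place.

Let the plane be z = a·easting + b·northing + c.
Pit 12−Pit 11: −284a + 78b = −110;  Pit 13−Pit 11: −146a + 299b = 46.
Solving gives a = 0.496110325, b = 0.396094005.
Then c = 783 − a·388429 − b·5713119 = −2454852.82.
At (388321, 5713032): z_contact = 192650.06 + 2262897.73 − 2454852.82 = 694.96 m.
Depth below ground = 834.2 − 694.96 = 139.2 m.

139.2 m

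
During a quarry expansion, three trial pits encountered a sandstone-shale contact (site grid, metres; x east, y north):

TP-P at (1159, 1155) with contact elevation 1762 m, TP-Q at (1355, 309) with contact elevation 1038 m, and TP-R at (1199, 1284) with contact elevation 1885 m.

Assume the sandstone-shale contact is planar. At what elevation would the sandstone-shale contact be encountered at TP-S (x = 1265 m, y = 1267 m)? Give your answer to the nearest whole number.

Two edge vectors: TP-P→TP-Q = (196, -846, -724), TP-P→TP-R = (40, 129, 123).
Normal n = (TP-P→TP-Q) × (TP-P→TP-R) = (-10662, -53068, 59124).
So ∂z/∂x = −n_x/n_z = 0.18033 and ∂z/∂y = −n_y/n_z = 0.89757.
Intercept c from TP-P: 1762 − 209.01 − 1036.69 = 516.30.
At (1265, 1267): z = 228.1 + 1137.2 + 516.30 = 1881.6 m.

1882 m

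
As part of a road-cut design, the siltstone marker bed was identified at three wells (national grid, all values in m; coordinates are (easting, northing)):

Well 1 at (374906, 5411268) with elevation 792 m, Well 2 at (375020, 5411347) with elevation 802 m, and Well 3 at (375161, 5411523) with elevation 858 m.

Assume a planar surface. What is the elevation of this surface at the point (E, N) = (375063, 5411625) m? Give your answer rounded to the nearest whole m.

944 m

Let the plane be z = a·E + b·N + c.
Well 2−Well 1: 114a + 79b = 10;  Well 3−Well 1: 255a + 255b = 66.
Solving gives a = −0.29848739, b = 0.55731092.
Then c = 792 − a·374906 − b·5411268 = −2903062.06.
At (375063, 5411625): z = −111951.6 + 3015957.7 − 2903062.06 = 944.1 m.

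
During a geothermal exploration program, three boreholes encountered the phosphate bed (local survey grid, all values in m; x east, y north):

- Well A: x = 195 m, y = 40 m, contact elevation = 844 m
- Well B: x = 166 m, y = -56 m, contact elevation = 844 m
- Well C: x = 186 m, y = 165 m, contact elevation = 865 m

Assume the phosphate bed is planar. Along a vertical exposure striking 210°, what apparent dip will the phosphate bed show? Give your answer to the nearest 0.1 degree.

Two edge vectors: Well A→Well B = (-29, -96, 0), Well A→Well C = (-9, 125, 21).
Normal n = (Well A→Well B) × (Well A→Well C) = (-2016, 609, -4489).
So ∂z/∂x = −n_x/n_z = −0.44910 and ∂z/∂y = −n_y/n_z = 0.13566.
Unit vector along 210° is (sin 210°, cos 210°) = (-0.5000, -0.8660).
Slope in that direction = a·(-0.5000) + b·(-0.8660) = 0.10706.
Apparent dip = arctan|0.10706| = 6.1° (true dip is 25.1°, so apparent ≤ true as expected).

6.1°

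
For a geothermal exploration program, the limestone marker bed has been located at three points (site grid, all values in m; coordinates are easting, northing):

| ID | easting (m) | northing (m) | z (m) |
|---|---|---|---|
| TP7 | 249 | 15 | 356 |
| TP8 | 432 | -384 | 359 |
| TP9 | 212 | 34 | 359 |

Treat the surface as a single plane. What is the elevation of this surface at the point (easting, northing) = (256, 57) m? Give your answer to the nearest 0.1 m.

Let the plane be z = a·easting + b·northing + c.
TP8−TP7: 183a − 399b = 3;  TP9−TP7: −37a + 19b = 3.
Solving gives a = −0.11111, b = −0.05848.
Then c = 356 − a·249 − b·15 = 384.54.
At (256, 57): z = −28.4 − 3.3 + 384.54 = 352.8 m.

352.8 m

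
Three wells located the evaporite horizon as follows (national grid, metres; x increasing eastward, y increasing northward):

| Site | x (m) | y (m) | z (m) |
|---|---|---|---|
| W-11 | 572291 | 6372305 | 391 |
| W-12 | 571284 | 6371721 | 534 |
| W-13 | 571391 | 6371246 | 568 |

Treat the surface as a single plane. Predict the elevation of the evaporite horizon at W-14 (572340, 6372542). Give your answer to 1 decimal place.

364.9 m

Two edge vectors: W-11→W-12 = (-1007, -584, 143), W-11→W-13 = (-900, -1059, 177).
Normal n = (W-11→W-12) × (W-11→W-13) = (48069, 49539, 540813).
So ∂z/∂x = −n_x/n_z = −0.088882849 and ∂z/∂y = −n_y/n_z = −0.091600979.
Intercept c from W-11: 391 + 50866.85 + 583709.37 = 634967.23.
At (572340, 6372542): z = −50871.2 − 583731.1 + 634967.23 = 364.9 m.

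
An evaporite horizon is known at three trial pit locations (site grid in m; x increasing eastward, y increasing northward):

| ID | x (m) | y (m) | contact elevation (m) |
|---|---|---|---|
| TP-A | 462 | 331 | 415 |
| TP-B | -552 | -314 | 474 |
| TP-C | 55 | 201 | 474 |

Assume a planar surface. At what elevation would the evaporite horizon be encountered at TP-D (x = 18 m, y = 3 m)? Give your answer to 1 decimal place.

428.3 m

Two edge vectors: TP-A→TP-B = (-1014, -645, 59), TP-A→TP-C = (-407, -130, 59).
Normal n = (TP-A→TP-B) × (TP-A→TP-C) = (-30385, 35813, -130695).
So ∂z/∂x = −n_x/n_z = −0.23249 and ∂z/∂y = −n_y/n_z = 0.27402.
Intercept c from TP-A: 415 + 107.41 − 90.70 = 431.71.
At (18, 3): z = −4.2 + 0.8 + 431.71 = 428.3 m.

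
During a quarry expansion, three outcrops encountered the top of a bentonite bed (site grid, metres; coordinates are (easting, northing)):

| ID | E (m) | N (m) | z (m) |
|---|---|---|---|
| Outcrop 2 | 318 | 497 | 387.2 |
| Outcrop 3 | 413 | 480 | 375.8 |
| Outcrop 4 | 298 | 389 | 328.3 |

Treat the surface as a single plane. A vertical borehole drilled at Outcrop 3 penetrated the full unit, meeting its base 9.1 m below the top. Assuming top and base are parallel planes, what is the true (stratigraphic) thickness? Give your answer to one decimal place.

8.0 m

Let the plane be z = a·E + b·N + c.
Outcrop 3−Outcrop 2: 95a − 17b = −11.4;  Outcrop 4−Outcrop 2: −20a − 108b = −58.9.
Solving gives a = −0.02169, b = 0.54939.
|∇z| = √(a²+b²) = 0.54981, so dip δ = arctan(0.54981) = 28.80°.
True thickness = vertical thickness × cos δ = 9.1 × cos 28.80° = 8.0 m.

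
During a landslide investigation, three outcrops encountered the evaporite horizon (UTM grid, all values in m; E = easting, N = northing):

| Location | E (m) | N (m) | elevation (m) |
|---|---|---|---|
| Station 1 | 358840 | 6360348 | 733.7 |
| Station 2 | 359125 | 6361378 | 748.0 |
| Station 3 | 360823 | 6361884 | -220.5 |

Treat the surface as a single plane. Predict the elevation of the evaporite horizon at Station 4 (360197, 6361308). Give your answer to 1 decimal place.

Two edge vectors: Station 1→Station 2 = (285, 1030, 14.3), Station 1→Station 3 = (1983, 1536, -954.2).
Normal n = (Station 1→Station 2) × (Station 1→Station 3) = (-1004790.8, 300303.9, -1604730).
So ∂z/∂E = −n_x/n_z = −0.626143214 and ∂z/∂N = −n_y/n_z = 0.187136715.
Intercept c from Station 1: 733.7 + 224685.23 − 1190254.63 = −964835.70.
At (360197, 6361308): z = −225534.9 + 1190434.3 − 964835.70 = 63.7 m.

63.7 m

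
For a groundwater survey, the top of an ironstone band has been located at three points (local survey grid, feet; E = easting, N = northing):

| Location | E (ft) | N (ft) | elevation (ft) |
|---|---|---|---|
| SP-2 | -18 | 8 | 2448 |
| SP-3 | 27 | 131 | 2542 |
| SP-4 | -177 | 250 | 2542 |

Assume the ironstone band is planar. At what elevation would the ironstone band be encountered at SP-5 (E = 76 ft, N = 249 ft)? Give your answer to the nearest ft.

Let the plane be z = a·E + b·N + c.
SP-3−SP-2: 45a + 123b = 94;  SP-4−SP-2: −159a + 242b = 94.
Solving gives a = 0.36739, b = 0.62982.
Then c = 2448 − a·-18 − b·8 = 2449.57.
At (76, 249): z = 27.9 + 156.8 + 2449.57 = 2634.3 ft.

2634 ft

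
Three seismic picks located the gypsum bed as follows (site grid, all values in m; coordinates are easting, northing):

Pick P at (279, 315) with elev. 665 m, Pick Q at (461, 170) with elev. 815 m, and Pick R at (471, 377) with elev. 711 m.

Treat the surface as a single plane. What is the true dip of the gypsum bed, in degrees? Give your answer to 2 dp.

33.53°

Two edge vectors: Pick P→Pick Q = (182, -145, 150), Pick P→Pick R = (192, 62, 46).
Normal n = (Pick P→Pick Q) × (Pick P→Pick R) = (-15970, 20428, 39124).
So ∂z/∂easting = −n_x/n_z = 0.40819 and ∂z/∂northing = −n_y/n_z = −0.52213.
Gradient magnitude |∇z| = √(a² + b²) = √(0.16662 + 0.27262) = 0.66275.
True dip = arctan(0.66275) = 33.53°, dipping toward NW (azimuth ≈ 322°).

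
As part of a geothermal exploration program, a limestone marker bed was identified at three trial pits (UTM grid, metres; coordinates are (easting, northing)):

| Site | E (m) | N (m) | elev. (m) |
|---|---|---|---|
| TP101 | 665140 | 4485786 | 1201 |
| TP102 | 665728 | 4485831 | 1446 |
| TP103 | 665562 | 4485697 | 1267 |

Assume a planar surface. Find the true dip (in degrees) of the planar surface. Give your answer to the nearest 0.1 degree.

44.1°

Two edge vectors: TP101→TP102 = (588, 45, 245), TP101→TP103 = (422, -89, 66).
Normal n = (TP101→TP102) × (TP101→TP103) = (24775, 64582, -71322).
So ∂z/∂E = −n_x/n_z = 0.34737 and ∂z/∂N = −n_y/n_z = 0.90550.
Gradient magnitude |∇z| = √(a² + b²) = √(0.12066 + 0.81993) = 0.96984.
True dip = arctan(0.96984) = 44.1°, dipping toward SSW (azimuth ≈ 201°).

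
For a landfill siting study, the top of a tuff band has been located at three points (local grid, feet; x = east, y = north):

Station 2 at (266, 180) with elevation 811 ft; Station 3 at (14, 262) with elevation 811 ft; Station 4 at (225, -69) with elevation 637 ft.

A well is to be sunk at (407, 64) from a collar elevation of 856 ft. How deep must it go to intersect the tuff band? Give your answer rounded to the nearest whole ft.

92 ft

Two edge vectors: Station 2→Station 3 = (-252, 82, 0), Station 2→Station 4 = (-41, -249, -174).
Normal n = (Station 2→Station 3) × (Station 2→Station 4) = (-14268, -43848, 66110).
So ∂z/∂x = −n_x/n_z = 0.21582 and ∂z/∂y = −n_y/n_z = 0.66326.
Intercept c from Station 2: 811 − 57.41 − 119.39 = 634.20.
At (407, 64): z_contact = 87.8 + 42.4 + 634.20 = 764.5 ft.
Depth below ground = 856 − 764.5 = 92 ft.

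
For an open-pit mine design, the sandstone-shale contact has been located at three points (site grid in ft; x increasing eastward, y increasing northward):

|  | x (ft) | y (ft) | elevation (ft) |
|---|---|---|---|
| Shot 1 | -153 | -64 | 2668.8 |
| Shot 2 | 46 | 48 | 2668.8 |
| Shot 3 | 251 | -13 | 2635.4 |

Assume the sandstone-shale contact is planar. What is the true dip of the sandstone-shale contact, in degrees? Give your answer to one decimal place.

Let the plane be z = a·x + b·y + c.
Shot 2−Shot 1: 199a + 112b = 0;  Shot 3−Shot 1: 404a + 51b = −33.4.
Solving gives a = −0.10658, b = 0.18937.
Gradient magnitude |∇z| = √(a² + b²) = √(0.01136 + 0.03586) = 0.21730.
True dip = arctan(0.21730) = 12.3°, dipping toward SSE (azimuth ≈ 151°).

12.3°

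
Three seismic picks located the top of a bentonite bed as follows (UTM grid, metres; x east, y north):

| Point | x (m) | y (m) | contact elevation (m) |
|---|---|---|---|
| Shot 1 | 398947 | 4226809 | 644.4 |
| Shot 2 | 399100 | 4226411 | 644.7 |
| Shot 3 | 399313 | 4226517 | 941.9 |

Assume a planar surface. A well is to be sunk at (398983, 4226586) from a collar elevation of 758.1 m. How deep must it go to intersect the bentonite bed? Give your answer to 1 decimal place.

171.8 m

Two edge vectors: Shot 1→Shot 2 = (153, -398, 0.3), Shot 1→Shot 3 = (366, -292, 297.5).
Normal n = (Shot 1→Shot 2) × (Shot 1→Shot 3) = (-118317.4, -45407.7, 100992).
So ∂z/∂x = −n_x/n_z = 1.171552202 and ∂z/∂y = −n_y/n_z = 0.449616801.
Intercept c from Shot 1: 644.4 − 467387.24 − 1900444.34 = −2367187.18.
At (398983, 4226586): z_contact = 467429.41 + 1900344.08 − 2367187.18 = 586.31 m.
Depth below ground = 758.1 − 586.31 = 171.8 m.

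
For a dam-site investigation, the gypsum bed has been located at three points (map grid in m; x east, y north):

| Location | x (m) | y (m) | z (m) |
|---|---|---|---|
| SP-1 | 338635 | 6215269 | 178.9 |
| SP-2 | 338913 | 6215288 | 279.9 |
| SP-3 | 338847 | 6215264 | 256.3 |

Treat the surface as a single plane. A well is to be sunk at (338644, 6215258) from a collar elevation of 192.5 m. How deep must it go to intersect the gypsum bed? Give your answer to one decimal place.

Let the plane be z = a·x + b·y + c.
SP-2−SP-1: 278a + 19b = 101;  SP-3−SP-1: 212a − 5b = 77.4.
Solving gives a = 0.364636397, b = −0.019416759.
Then c = 178.9 − a·338635 − b·6215269 = −2619.37.
At (338644, 6215258): z_contact = 123481.93 − 120680.17 − 2619.37 = 182.40 m.
Depth below ground = 192.5 − 182.40 = 10.1 m.

10.1 m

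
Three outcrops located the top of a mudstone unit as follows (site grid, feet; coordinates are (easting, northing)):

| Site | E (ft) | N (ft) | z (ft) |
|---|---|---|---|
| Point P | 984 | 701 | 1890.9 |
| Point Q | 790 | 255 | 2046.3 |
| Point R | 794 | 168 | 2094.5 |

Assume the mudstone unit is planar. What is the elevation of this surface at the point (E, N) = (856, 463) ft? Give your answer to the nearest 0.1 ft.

1963.4 ft

Let the plane be z = a·E + b·N + c.
Point Q−Point P: −194a − 446b = 155.4;  Point R−Point P: −190a − 533b = 203.6.
Solving gives a = 0.42747, b = −0.53437.
Then c = 1890.9 − a·984 − b·701 = 1844.86.
At (856, 463): z = 365.9 − 247.4 + 1844.86 = 1963.4 ft.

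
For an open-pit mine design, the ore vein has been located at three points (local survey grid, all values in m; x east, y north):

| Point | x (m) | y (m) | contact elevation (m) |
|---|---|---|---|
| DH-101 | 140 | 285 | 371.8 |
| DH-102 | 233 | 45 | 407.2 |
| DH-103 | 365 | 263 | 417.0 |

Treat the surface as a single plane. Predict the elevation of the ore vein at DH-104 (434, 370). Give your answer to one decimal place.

Let the plane be z = a·x + b·y + c.
DH-102−DH-101: 93a − 240b = 35.4;  DH-103−DH-101: 225a − 22b = 45.2.
Solving gives a = 0.19381, b = −0.07240.
Then c = 371.8 − a·140 − b·285 = 365.30.
At (434, 370): z = 84.1 − 26.8 + 365.30 = 422.6 m.

422.6 m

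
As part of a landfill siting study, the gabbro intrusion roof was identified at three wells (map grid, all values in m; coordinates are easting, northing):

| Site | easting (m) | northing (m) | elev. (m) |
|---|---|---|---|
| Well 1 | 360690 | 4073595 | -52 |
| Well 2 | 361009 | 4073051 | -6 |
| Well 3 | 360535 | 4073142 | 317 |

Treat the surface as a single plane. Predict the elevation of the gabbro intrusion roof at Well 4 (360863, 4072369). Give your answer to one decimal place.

Let the plane be z = a·easting + b·northing + c.
Well 2−Well 1: 319a − 544b = 46;  Well 3−Well 1: −155a − 453b = 369.
Solving gives a = −0.786174708, b = −0.545569360.
Then c = -52 − a·360690 − b·4073595 = 2505941.97.
At (360863, 4072369): z = −283701.4 − 2221759.8 + 2505941.97 = 480.9 m.

480.9 m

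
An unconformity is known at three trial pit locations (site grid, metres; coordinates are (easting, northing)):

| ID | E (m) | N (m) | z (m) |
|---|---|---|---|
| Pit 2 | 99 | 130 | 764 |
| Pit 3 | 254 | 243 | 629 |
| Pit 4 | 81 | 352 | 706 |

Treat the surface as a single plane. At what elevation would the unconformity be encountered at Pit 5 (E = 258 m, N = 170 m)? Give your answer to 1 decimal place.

Let the plane be z = a·E + b·N + c.
Pit 3−Pit 2: 155a + 113b = −135;  Pit 4−Pit 2: −18a + 222b = −58.
Solving gives a = −0.64252, b = −0.31336.
Then c = 764 − a·99 − b·130 = 868.35.
At (258, 170): z = −165.8 − 53.3 + 868.35 = 649.3 m.

649.3 m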